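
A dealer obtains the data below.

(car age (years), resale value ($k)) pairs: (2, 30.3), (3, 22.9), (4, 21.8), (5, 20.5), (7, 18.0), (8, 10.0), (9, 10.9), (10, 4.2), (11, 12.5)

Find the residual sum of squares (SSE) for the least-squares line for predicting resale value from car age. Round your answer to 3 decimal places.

88.283

n = 9, Σx = 59, Σy = 151.1, Σxy = 802.6, Σx² = 469, Σy² = 3054.69
Sxx = Σx² − (Σx)²/n = 469 − 386.777778 = 82.222222
Sxy = Σxy − (Σx)(Σy)/n = 802.6 − 990.544444 = -187.944444
Syy = Σy² − (Σy)²/n = 3054.69 − 2536.801111 = 517.888889
b = Sxy/Sxx = -187.944444/82.222222 = -2.285811
SSE = Syy − b·Sxy = 517.888889 − (-2.285811)·(-187.944444) = 88.283446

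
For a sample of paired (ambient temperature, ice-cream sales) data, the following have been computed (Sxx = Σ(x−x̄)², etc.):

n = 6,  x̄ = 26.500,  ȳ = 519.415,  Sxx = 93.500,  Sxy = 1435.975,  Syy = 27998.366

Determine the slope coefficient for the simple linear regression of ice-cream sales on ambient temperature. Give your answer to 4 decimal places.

b = Sxy/Sxx = 1435.975/93.5 = 15.358021

15.3580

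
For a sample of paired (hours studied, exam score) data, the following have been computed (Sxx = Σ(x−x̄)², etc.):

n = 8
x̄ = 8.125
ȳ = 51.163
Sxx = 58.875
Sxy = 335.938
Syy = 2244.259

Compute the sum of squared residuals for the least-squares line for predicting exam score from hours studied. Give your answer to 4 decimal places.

327.4125

b = Sxy/Sxx = 335.938/58.875 = 5.705953
SSE = Syy − b·Sxy = 2244.259 − 5.705953·335.938 = 327.412463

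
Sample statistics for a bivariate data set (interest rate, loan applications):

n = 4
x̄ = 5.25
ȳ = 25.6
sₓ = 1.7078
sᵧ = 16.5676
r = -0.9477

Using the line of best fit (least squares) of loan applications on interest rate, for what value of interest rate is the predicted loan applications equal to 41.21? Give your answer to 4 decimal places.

b = r · sᵧ/sₓ = -0.9477 · 16.5676/1.7078 = -9.193767
a = ȳ − b·x̄ = 25.6 − (-9.193767)·5.25 = 73.867274
Set a + b·x = 41.21: x = (41.21 − 73.867274) / (-9.193767) = 3.552110

3.5521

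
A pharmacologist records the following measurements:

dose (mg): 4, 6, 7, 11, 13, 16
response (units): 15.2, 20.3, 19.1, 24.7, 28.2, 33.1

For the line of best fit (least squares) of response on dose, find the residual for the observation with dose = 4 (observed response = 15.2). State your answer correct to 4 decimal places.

n = 6, Σx = 57, Σy = 140.6, Σxy = 1484.2, Σx² = 647
Sxx = Σx² − (Σx)²/n = 647 − 541.5 = 105.5
Sxy = Σxy − (Σx)(Σy)/n = 1484.2 − 1335.7 = 148.5
b = Sxy/Sxx = 148.5/105.5 = 1.407583
a = ȳ − b·x̄ = 23.433333 − 1.407583·9.5 = 10.061295
ŷ(4) = 10.061295 + 1.407583·4 = 15.691627
residual = y − ŷ = 15.2 − 15.691627 = -0.491627

-0.4916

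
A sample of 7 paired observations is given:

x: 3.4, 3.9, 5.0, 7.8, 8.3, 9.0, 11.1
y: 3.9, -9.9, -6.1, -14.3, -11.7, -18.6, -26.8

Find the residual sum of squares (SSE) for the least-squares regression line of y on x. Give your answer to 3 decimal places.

n = 7, Σx = 48.5, Σy = -83.5, Σxy = -729.38, Σx² = 385.71, Σy² = 1556.01
Sxx = Σx² − (Σx)²/n = 385.71 − 336.035714 = 49.674286
Sxy = Σxy − (Σx)(Σy)/n = -729.38 − (-578.535714) = -150.844286
Syy = Σy² − (Σy)²/n = 1556.01 − 996.035714 = 559.974286
b = Sxy/Sxx = -150.844286/49.674286 = -3.036667
SSE = Syy − b·Sxy = 559.974286 − (-3.036667)·(-150.844286) = 101.910356

101.910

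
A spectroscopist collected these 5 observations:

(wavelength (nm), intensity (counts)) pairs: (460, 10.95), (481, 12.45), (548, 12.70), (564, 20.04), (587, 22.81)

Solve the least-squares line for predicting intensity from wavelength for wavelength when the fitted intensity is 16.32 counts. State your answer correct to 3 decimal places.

n = 5, Σx = 2640, Σy = 78.95, Σxy = 42677.08, Σx² = 1405930
Sxx = Σx² − (Σx)²/n = 1405930 − 1393920 = 12010
Sxy = Σxy − (Σx)(Σy)/n = 42677.08 − 41685.6 = 991.48
b = Sxy/Sxx = 991.48/12010 = 0.082555
a = ȳ − b·x̄ = 15.79 − 0.082555·528 = -27.798796
Set a + b·x = 16.32: x = (16.32 − (-27.798796)) / 0.082555 = 534.419998

534.420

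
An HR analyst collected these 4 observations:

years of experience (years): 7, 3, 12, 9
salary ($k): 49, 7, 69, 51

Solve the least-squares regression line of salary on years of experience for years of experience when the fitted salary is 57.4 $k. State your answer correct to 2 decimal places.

9.75

n = 4, Σx = 31, Σy = 176, Σxy = 1651, Σx² = 283
Sxx = Σx² − (Σx)²/n = 283 − 240.25 = 42.75
Sxy = Σxy − (Σx)(Σy)/n = 1651 − 1364 = 287
b = Sxy/Sxx = 287/42.75 = 6.713450
a = ȳ − b·x̄ = 44 − 6.713450·7.75 = -8.029240
Set a + b·x = 57.4: x = (57.4 − (-8.029240)) / 6.713450 = 9.745993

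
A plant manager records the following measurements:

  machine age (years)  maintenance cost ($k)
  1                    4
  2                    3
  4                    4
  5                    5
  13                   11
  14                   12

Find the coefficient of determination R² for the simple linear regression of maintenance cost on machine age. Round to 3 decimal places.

0.964

n = 6, Σx = 39, Σy = 39, Σxy = 362, Σx² = 411, Σy² = 331
Sxx = Σx² − (Σx)²/n = 411 − 253.5 = 157.5
Sxy = Σxy − (Σx)(Σy)/n = 362 − 253.5 = 108.5
Syy = Σy² − (Σy)²/n = 331 − 253.5 = 77.5
R² = Sxy²/(Sxx·Syy) = (108.5)²/(157.5·77.5) = 0.964444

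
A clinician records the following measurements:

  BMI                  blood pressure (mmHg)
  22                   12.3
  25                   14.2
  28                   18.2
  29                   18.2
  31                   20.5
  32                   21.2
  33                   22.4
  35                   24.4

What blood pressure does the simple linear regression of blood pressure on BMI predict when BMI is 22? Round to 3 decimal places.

n = 8, Σx = 235, Σy = 151.4, Σxy = 4570.1, Σx² = 7033
Sxx = Σx² − (Σx)²/n = 7033 − 6903.125 = 129.875
Sxy = Σxy − (Σx)(Σy)/n = 4570.1 − 4447.375 = 122.725
b = Sxy/Sxx = 122.725/129.875 = 0.944947
a = ȳ − b·x̄ = 18.925 − 0.944947·29.375 = -8.832820
ŷ(22) = a + b·22 = -8.832820 + 0.944947·22 = 11.956015

11.956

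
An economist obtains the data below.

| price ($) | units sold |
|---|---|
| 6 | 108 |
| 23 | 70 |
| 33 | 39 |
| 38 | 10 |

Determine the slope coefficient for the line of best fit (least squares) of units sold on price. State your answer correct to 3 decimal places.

-2.926

n = 4, Σx = 100, Σy = 227, Σxy = 3925, Σx² = 3098
Sxx = Σx² − (Σx)²/n = 3098 − 2500 = 598
Sxy = Σxy − (Σx)(Σy)/n = 3925 − 5675 = -1750
b = Sxy/Sxx = -1750/598 = -2.926421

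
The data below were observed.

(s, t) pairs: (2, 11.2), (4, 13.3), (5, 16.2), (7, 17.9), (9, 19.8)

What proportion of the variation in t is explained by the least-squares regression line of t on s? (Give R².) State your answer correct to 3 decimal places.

0.965

n = 5, Σx = 27, Σy = 78.4, Σxy = 460.1, Σx² = 175, Σy² = 1277.22
Sxx = Σx² − (Σx)²/n = 175 − 145.8 = 29.2
Sxy = Σxy − (Σx)(Σy)/n = 460.1 − 423.36 = 36.74
Syy = Σy² − (Σy)²/n = 1277.22 − 1229.312 = 47.908
R² = Sxy²/(Sxx·Syy) = (36.74)²/(29.2·47.908) = 0.964911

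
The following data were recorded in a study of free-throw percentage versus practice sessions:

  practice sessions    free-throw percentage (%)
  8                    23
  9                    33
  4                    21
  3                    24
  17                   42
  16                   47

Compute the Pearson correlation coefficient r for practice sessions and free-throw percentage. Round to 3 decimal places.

0.930

n = 6, Σx = 57, Σy = 190, Σxy = 2103, Σx² = 715, Σy² = 6608
Sxx = Σx² − (Σx)²/n = 715 − 541.5 = 173.5
Sxy = Σxy − (Σx)(Σy)/n = 2103 − 1805 = 298
Syy = Σy² − (Σy)²/n = 6608 − 6016.666667 = 591.333333
r = Sxy/√(Sxx·Syy) = 298/√(102596.333333) = 298/320.306624 = 0.930359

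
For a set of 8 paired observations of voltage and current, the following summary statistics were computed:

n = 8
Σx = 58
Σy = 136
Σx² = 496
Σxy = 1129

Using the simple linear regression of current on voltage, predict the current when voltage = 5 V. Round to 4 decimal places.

12.7384

Sxx = Σx² − (Σx)²/n = 496 − 420.5 = 75.5
Sxy = Σxy − (Σx)(Σy)/n = 1129 − 986 = 143
b = Sxy/Sxx = 143/75.5 = 1.894040
a = ȳ − b·x̄ = 17 − 1.894040·7.25 = 3.268212
ŷ(5) = a + b·5 = 3.268212 + 1.894040·5 = 12.738411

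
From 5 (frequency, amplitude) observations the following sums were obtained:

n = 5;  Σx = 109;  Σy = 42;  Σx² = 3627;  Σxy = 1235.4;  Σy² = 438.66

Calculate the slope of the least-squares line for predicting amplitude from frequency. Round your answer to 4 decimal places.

Sxx = Σx² − (Σx)²/n = 3627 − 2376.2 = 1250.8
Sxy = Σxy − (Σx)(Σy)/n = 1235.4 − 915.6 = 319.8
b = Sxy/Sxx = 319.8/1250.8 = 0.255676

0.2557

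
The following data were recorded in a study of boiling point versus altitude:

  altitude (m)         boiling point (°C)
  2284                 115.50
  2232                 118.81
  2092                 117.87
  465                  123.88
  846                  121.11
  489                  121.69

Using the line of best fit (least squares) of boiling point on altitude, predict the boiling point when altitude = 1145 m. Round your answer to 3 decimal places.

120.600

n = 6, Σx = 8408, Σy = 718.86, Σxy = 995139.63, Σx² = 15746006
Sxx = Σx² − (Σx)²/n = 15746006 − 11782410.666667 = 3963595.333333
Sxy = Σxy − (Σx)(Σy)/n = 995139.63 − 1007362.48 = -12222.85
b = Sxy/Sxx = -12222.85/3963595.333333 = -0.003084
a = ȳ − b·x̄ = 119.81 − (-0.003084)·1401.333333 = 124.131402
ŷ(1145) = a + b·1145 = 124.131402 + (-0.003084)·1145 = 120.600475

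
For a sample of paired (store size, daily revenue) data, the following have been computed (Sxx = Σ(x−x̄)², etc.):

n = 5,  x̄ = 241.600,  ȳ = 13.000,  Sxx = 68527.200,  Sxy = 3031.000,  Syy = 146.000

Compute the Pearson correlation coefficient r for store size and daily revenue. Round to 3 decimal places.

r = Sxy/√(Sxx·Syy) = 3031/√(10004971.2) = 3031/3163.063578 = 0.958248

0.958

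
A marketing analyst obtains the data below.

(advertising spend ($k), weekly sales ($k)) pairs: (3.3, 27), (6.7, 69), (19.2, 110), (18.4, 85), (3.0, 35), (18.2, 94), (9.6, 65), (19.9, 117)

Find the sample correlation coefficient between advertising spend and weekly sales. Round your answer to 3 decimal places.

n = 8, Σx = 98.3, Σy = 602, Σxy = 8995.5, Σx² = 1591.39, Σy² = 52790
Sxx = Σx² − (Σx)²/n = 1591.39 − 1207.86125 = 383.52875
Sxy = Σxy − (Σx)(Σy)/n = 8995.5 − 7397.075 = 1598.425
Syy = Σy² − (Σy)²/n = 52790 − 45300.5 = 7489.5
r = Sxy/√(Sxx·Syy) = 1598.425/√(2872438.573125) = 1598.425/1694.827004 = 0.943120

0.943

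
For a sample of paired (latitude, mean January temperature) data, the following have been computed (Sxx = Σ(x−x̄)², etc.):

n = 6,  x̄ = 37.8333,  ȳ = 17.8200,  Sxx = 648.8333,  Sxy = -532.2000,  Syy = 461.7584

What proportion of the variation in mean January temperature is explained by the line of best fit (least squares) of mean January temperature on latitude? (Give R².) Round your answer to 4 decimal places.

R² = Sxy²/(Sxx·Syy) = (-532.2)²/(648.8333·461.7584) = 0.945370

0.9454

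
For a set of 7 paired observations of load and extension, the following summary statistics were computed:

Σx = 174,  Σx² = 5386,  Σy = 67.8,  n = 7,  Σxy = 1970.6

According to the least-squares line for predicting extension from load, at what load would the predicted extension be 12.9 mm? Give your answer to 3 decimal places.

36.810

Sxx = Σx² − (Σx)²/n = 5386 − 4325.142857 = 1060.857143
Sxy = Σxy − (Σx)(Σy)/n = 1970.6 − 1685.314286 = 285.285714
b = Sxy/Sxx = 285.285714/1060.857143 = 0.268920
a = ȳ − b·x̄ = 9.685714 − 0.268920·24.857143 = 3.001131
Set a + b·x = 12.9: x = (12.9 − 3.001131) / 0.268920 = 36.809715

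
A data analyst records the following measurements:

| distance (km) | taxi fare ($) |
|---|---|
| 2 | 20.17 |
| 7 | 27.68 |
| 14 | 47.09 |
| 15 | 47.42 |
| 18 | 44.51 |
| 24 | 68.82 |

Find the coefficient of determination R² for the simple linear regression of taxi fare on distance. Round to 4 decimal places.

0.9366

n = 6, Σx = 80, Σy = 255.69, Σxy = 4057.52, Σx² = 1374, Σy² = 12356.4683
Sxx = Σx² − (Σx)²/n = 1374 − 1066.666667 = 307.333333
Sxy = Σxy − (Σx)(Σy)/n = 4057.52 − 3409.2 = 648.32
Syy = Σy² − (Σy)²/n = 12356.4683 − 10896.22935 = 1460.23895
R² = Sxy²/(Sxx·Syy) = (648.32)²/(307.333333·1460.23895) = 0.936581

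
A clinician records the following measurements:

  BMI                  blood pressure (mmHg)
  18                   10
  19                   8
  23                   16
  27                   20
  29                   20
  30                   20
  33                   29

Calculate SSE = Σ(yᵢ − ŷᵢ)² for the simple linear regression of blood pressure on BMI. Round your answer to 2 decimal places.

25.38

n = 7, Σx = 179, Σy = 123, Σxy = 3377, Σx² = 4773, Σy² = 2461
Sxx = Σx² − (Σx)²/n = 4773 − 4577.285714 = 195.714286
Sxy = Σxy − (Σx)(Σy)/n = 3377 − 3145.285714 = 231.714286
Syy = Σy² − (Σy)²/n = 2461 − 2161.285714 = 299.714286
b = Sxy/Sxx = 231.714286/195.714286 = 1.183942
SSE = Syy − b·Sxy = 299.714286 − 1.183942·231.714286 = 25.378102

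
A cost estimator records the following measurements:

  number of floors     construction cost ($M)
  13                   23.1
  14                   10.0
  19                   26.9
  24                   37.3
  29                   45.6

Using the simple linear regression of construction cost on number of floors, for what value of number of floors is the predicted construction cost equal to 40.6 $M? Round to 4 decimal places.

26.2705

n = 5, Σx = 99, Σy = 142.9, Σxy = 3169, Σx² = 2143
Sxx = Σx² − (Σx)²/n = 2143 − 1960.2 = 182.8
Sxy = Σxy − (Σx)(Σy)/n = 3169 − 2829.42 = 339.58
b = Sxy/Sxx = 339.58/182.8 = 1.857659
a = ȳ − b·x̄ = 28.58 − 1.857659·19.8 = -8.201641
Set a + b·x = 40.6: x = (40.6 − (-8.201641)) / 1.857659 = 26.270511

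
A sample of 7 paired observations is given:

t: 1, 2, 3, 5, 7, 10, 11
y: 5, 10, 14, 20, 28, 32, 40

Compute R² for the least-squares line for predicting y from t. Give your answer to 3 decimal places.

n = 7, Σx = 39, Σy = 149, Σxy = 1123, Σx² = 309, Σy² = 4129
Sxx = Σx² − (Σx)²/n = 309 − 217.285714 = 91.714286
Sxy = Σxy − (Σx)(Σy)/n = 1123 − 830.142857 = 292.857143
Syy = Σy² − (Σy)²/n = 4129 − 3171.571429 = 957.428571
R² = Sxy²/(Sxx·Syy) = (292.857143)²/(91.714286·957.428571) = 0.976716

0.977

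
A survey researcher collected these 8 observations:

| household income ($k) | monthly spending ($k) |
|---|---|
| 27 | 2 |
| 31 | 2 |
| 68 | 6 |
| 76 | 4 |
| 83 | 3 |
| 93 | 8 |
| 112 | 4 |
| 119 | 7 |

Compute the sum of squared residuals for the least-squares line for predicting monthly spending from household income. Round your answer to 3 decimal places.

n = 8, Σx = 609, Σy = 36, Σxy = 3102, Σx² = 54333, Σy² = 198
Sxx = Σx² − (Σx)²/n = 54333 − 46360.125 = 7972.875
Sxy = Σxy − (Σx)(Σy)/n = 3102 − 2740.5 = 361.5
Syy = Σy² − (Σy)²/n = 198 − 162 = 36
b = Sxy/Sxx = 361.5/7972.875 = 0.045341
SSE = Syy − b·Sxy = 36 − 0.045341·361.5 = 19.609144

19.609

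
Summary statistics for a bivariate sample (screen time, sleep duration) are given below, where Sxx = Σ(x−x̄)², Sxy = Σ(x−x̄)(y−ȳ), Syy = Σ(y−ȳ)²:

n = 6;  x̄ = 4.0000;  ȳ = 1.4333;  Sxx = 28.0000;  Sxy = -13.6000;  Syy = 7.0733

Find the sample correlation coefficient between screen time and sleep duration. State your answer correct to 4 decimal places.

r = Sxy/√(Sxx·Syy) = -13.6/√(198.0524) = -13.6/14.073109 = -0.966382

-0.9664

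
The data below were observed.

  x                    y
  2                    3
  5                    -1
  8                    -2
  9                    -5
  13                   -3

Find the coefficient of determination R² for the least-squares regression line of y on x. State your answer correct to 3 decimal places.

n = 5, Σx = 37, Σy = -8, Σxy = -99, Σx² = 343, Σy² = 48
Sxx = Σx² − (Σx)²/n = 343 − 273.8 = 69.2
Sxy = Σxy − (Σx)(Σy)/n = -99 − (-59.2) = -39.8
Syy = Σy² − (Σy)²/n = 48 − 12.8 = 35.2
R² = Sxy²/(Sxx·Syy) = (-39.8)²/(69.2·35.2) = 0.650305

0.650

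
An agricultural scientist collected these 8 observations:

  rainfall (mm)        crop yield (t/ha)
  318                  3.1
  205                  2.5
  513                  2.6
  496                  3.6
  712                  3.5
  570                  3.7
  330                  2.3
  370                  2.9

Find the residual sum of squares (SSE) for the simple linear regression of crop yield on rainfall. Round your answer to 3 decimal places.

1.065

n = 8, Σx = 3514, Σy = 24.2, Σxy = 11050.7, Σx² = 1729978, Σy² = 75.22
Sxx = Σx² − (Σx)²/n = 1729978 − 1543524.5 = 186453.5
Sxy = Σxy − (Σx)(Σy)/n = 11050.7 − 10629.85 = 420.85
Syy = Σy² − (Σy)²/n = 75.22 − 73.205 = 2.015
b = Sxy/Sxx = 420.85/186453.5 = 0.002257
SSE = Syy − b·Sxy = 2.015 − 0.002257·420.85 = 1.065086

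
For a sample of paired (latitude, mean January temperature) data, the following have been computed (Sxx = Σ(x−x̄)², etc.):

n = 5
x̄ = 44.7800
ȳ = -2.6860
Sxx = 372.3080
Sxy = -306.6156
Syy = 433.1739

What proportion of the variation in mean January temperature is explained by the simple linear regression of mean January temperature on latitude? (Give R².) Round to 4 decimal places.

R² = Sxy²/(Sxx·Syy) = (-306.6156)²/(372.308·433.1739) = 0.582940

0.5829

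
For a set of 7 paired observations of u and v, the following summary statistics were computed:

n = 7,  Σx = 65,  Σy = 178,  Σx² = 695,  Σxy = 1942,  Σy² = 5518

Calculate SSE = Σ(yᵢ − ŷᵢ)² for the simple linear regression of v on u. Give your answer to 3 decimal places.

77.300

Sxx = Σx² − (Σx)²/n = 695 − 603.571429 = 91.428571
Sxy = Σxy − (Σx)(Σy)/n = 1942 − 1652.857143 = 289.142857
Syy = Σy² − (Σy)²/n = 5518 − 4526.285714 = 991.714286
b = Sxy/Sxx = 289.142857/91.428571 = 3.1625
SSE = Syy − b·Sxy = 991.714286 − 3.1625·289.142857 = 77.3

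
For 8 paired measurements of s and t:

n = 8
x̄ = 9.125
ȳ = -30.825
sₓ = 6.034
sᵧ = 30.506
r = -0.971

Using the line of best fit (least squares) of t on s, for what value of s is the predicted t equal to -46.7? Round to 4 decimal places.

b = r · sᵧ/sₓ = -0.971 · 30.506/6.034 = -4.909070
a = ȳ − b·x̄ = -30.825 − (-4.909070)·9.125 = 13.970260
Set a + b·x = -46.7: x = (-46.7 − 13.970260) / (-4.909070) = 12.358810

12.3588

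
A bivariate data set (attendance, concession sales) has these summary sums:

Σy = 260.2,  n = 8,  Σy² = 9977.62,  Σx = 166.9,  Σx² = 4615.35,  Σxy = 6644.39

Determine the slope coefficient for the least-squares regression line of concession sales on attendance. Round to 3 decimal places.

Sxx = Σx² − (Σx)²/n = 4615.35 − 3481.95125 = 1133.39875
Sxy = Σxy − (Σx)(Σy)/n = 6644.39 − 5428.4225 = 1215.9675
b = Sxy/Sxx = 1215.9675/1133.39875 = 1.072851

1.073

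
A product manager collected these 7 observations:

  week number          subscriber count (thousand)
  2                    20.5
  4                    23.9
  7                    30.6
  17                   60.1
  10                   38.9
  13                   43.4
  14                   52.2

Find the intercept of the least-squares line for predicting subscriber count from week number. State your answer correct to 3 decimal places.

13.440

n = 7, Σx = 67, Σy = 269.6, Σxy = 3056.5, Σx² = 823
Sxx = Σx² − (Σx)²/n = 823 − 641.285714 = 181.714286
Sxy = Σxy − (Σx)(Σy)/n = 3056.5 − 2580.457143 = 476.042857
b = Sxy/Sxx = 476.042857/181.714286 = 2.619733
a = ȳ − b·x̄ = 38.514286 − 2.619733·9.571429 = 13.439701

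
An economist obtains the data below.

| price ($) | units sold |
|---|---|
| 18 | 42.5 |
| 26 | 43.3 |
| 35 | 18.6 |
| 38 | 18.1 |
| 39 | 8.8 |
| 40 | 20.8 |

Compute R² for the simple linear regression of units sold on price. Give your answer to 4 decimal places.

n = 6, Σx = 196, Σy = 152.1, Σxy = 4404.8, Σx² = 6790, Σy² = 4864.79
Sxx = Σx² − (Σx)²/n = 6790 − 6402.666667 = 387.333333
Sxy = Σxy − (Σx)(Σy)/n = 4404.8 − 4968.6 = -563.8
Syy = Σy² − (Σy)²/n = 4864.79 − 3855.735 = 1009.055
R² = Sxy²/(Sxx·Syy) = (-563.8)²/(387.333333·1009.055) = 0.813299

0.8133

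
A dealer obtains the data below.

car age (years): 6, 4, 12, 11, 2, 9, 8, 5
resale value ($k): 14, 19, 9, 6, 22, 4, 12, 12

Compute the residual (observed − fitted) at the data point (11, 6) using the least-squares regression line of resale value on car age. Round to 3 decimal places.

-0.395

n = 8, Σx = 57, Σy = 98, Σxy = 570, Σx² = 491
Sxx = Σx² − (Σx)²/n = 491 − 406.125 = 84.875
Sxy = Σxy − (Σx)(Σy)/n = 570 − 698.25 = -128.25
b = Sxy/Sxx = -128.25/84.875 = -1.511046
a = ȳ − b·x̄ = 12.25 − (-1.511046)·7.125 = 23.016200
ŷ(11) = 23.016200 + (-1.511046)·11 = 6.394698
residual = y − ŷ = 6 − 6.394698 = -0.394698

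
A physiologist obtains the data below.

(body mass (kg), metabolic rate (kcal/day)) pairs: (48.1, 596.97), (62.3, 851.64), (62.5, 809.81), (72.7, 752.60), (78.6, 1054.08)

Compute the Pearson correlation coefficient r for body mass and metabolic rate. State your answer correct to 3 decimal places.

n = 5, Σx = 324.2, Σy = 4065.1, Σxy = 269949.262, Σx² = 21564.4, Σy² = 3414947.513
Sxx = Σx² − (Σx)²/n = 21564.4 − 21021.128 = 543.272
Sxy = Σxy − (Σx)(Σy)/n = 269949.262 − 263581.084 = 6368.178
Syy = Σy² − (Σy)²/n = 3414947.513 − 3305007.602 = 109939.911
r = Sxy/√(Sxx·Syy) = 6368.178/√(59727275.328792) = 6368.178/7728.342340 = 0.824003

0.824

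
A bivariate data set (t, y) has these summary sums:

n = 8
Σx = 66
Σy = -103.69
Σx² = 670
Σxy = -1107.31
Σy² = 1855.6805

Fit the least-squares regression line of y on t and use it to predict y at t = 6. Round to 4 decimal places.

Sxx = Σx² − (Σx)²/n = 670 − 544.5 = 125.5
Sxy = Σxy − (Σx)(Σy)/n = -1107.31 − (-855.4425) = -251.8675
b = Sxy/Sxx = -251.8675/125.5 = -2.006912
a = ȳ − b·x̄ = -12.96125 − (-2.006912)·8.25 = 3.595777
ŷ(6) = a + b·6 = 3.595777 + (-2.006912)·6 = -8.445697

-8.4457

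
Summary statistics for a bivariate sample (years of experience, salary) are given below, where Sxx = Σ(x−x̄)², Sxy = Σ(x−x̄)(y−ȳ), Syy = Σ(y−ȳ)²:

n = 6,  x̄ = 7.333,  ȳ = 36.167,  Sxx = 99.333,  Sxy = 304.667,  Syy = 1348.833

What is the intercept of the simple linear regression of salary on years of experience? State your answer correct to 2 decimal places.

13.68

b = Sxy/Sxx = 304.667/99.333 = 3.067128
a = ȳ − b·x̄ = 36.167 − 3.067128·7.333 = 13.675752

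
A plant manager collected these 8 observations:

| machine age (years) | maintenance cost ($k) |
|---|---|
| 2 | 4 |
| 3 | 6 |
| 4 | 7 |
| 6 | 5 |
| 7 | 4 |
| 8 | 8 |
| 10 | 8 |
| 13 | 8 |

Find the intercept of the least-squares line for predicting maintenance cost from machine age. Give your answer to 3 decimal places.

4.263

n = 8, Σx = 53, Σy = 50, Σxy = 360, Σx² = 447
Sxx = Σx² − (Σx)²/n = 447 − 351.125 = 95.875
Sxy = Σxy − (Σx)(Σy)/n = 360 − 331.25 = 28.75
b = Sxy/Sxx = 28.75/95.875 = 0.299870
a = ȳ − b·x̄ = 6.25 − 0.299870·6.625 = 4.263364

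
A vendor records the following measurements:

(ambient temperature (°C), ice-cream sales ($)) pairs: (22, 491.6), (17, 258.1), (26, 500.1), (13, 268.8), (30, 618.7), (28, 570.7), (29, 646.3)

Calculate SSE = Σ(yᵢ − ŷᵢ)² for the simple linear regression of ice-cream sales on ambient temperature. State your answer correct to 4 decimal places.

n = 7, Σx = 165, Σy = 3354.3, Σxy = 84983.2, Σx² = 4143, Σy² = 1756831.49
Sxx = Σx² − (Σx)²/n = 4143 − 3889.285714 = 253.714286
Sxy = Σxy − (Σx)(Σy)/n = 84983.2 − 79065.642857 = 5917.557143
Syy = Σy² − (Σy)²/n = 1756831.49 − 1607332.641429 = 149498.848571
b = Sxy/Sxx = 5917.557143/253.714286 = 23.323705
SSE = Syy − b·Sxy = 149498.848571 − 23.323705·5917.557143 = 11479.491717

11479.4917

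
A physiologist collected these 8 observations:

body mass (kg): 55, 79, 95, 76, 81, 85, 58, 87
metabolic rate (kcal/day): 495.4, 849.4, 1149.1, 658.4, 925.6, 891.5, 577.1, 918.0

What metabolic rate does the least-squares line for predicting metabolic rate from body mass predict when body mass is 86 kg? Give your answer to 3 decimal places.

940.170

n = 8, Σx = 616, Σy = 6464.5, Σxy = 517641.4, Σx² = 48786
Sxx = Σx² − (Σx)²/n = 48786 − 47432 = 1354
Sxy = Σxy − (Σx)(Σy)/n = 517641.4 − 497766.5 = 19874.9
b = Sxy/Sxx = 19874.9/1354 = 14.678656
a = ȳ − b·x̄ = 808.0625 − 14.678656·77 = -322.193999
ŷ(86) = a + b·86 = -322.193999 + 14.678656·86 = 940.170403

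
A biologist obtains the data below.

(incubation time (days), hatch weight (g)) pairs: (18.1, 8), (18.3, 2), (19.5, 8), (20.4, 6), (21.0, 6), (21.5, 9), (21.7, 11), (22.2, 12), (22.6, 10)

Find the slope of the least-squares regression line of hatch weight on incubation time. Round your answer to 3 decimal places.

1.301

n = 9, Σx = 185.3, Σy = 72, Σxy = 1510.4, Σx² = 3836.65
Sxx = Σx² − (Σx)²/n = 3836.65 − 3815.121111 = 21.528889
Sxy = Σxy − (Σx)(Σy)/n = 1510.4 − 1482.4 = 28
b = Sxy/Sxx = 28/21.528889 = 1.300578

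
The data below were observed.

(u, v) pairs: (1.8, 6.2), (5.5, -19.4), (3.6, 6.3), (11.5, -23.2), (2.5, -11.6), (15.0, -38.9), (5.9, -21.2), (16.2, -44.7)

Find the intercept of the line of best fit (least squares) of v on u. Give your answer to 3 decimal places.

n = 8, Σx = 62, Σy = -146.5, Σxy = -1801.38, Σx² = 707.2
Sxx = Σx² − (Σx)²/n = 707.2 − 480.5 = 226.7
Sxy = Σxy − (Σx)(Σy)/n = -1801.38 − (-1135.375) = -666.005
b = Sxy/Sxx = -666.005/226.7 = -2.937825
a = ȳ − b·x̄ = -18.3125 − (-2.937825)·7.75 = 4.455646

4.456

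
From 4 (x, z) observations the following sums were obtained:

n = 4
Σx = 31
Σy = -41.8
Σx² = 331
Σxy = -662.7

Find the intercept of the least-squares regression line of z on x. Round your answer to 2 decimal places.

Sxx = Σx² − (Σx)²/n = 331 − 240.25 = 90.75
Sxy = Σxy − (Σx)(Σy)/n = -662.7 − (-323.95) = -338.75
b = Sxy/Sxx = -338.75/90.75 = -3.732782
a = ȳ − b·x̄ = -10.45 − (-3.732782)·7.75 = 18.479063

18.48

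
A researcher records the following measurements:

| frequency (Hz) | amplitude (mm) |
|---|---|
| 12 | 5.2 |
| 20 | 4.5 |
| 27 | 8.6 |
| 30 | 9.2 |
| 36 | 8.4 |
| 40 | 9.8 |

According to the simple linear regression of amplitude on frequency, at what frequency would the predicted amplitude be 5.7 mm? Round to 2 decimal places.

17.13

n = 6, Σx = 165, Σy = 45.7, Σxy = 1355, Σx² = 5069
Sxx = Σx² − (Σx)²/n = 5069 − 4537.5 = 531.5
Sxy = Σxy − (Σx)(Σy)/n = 1355 − 1256.75 = 98.25
b = Sxy/Sxx = 98.25/531.5 = 0.184854
a = ȳ − b·x̄ = 7.616667 − 0.184854·27.5 = 2.533177
Set a + b·x = 5.7: x = (5.7 − 2.533177) / 0.184854 = 17.131467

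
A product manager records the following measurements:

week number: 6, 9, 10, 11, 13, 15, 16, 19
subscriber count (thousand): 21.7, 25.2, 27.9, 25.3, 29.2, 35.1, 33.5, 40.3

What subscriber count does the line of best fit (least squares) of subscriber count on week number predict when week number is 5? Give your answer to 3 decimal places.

n = 8, Σx = 99, Σy = 238.2, Σxy = 3122.1, Σx² = 1349
Sxx = Σx² − (Σx)²/n = 1349 − 1225.125 = 123.875
Sxy = Σxy − (Σx)(Σy)/n = 3122.1 − 2947.725 = 174.375
b = Sxy/Sxx = 174.375/123.875 = 1.407669
a = ȳ − b·x̄ = 29.775 − 1.407669·12.375 = 12.355096
ŷ(5) = a + b·5 = 12.355096 + 1.407669·5 = 19.393441

19.393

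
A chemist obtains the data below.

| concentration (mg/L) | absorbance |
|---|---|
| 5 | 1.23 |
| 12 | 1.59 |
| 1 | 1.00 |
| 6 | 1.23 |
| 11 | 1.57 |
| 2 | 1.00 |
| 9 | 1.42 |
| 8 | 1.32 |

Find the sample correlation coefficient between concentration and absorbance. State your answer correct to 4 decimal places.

n = 8, Σx = 54, Σy = 10.36, Σxy = 76.22, Σx² = 476, Σy² = 13.7776
Sxx = Σx² − (Σx)²/n = 476 − 364.5 = 111.5
Sxy = Σxy − (Σx)(Σy)/n = 76.22 − 69.93 = 6.29
Syy = Σy² − (Σy)²/n = 13.7776 − 13.4162 = 0.3614
r = Sxy/√(Sxx·Syy) = 6.29/√(40.2961) = 6.29/6.347921 = 0.990876

0.9909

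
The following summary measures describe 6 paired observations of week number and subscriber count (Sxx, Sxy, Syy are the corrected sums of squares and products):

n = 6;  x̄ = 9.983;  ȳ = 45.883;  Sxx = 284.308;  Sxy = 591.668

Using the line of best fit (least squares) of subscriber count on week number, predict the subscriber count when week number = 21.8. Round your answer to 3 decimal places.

70.475

b = Sxy/Sxx = 591.668/284.308 = 2.081081
a = ȳ − b·x̄ = 45.883 − 2.081081·9.983 = 25.107568
ŷ(21.8) = a + b·21.8 = 25.107568 + 2.081081·21.8 = 70.475135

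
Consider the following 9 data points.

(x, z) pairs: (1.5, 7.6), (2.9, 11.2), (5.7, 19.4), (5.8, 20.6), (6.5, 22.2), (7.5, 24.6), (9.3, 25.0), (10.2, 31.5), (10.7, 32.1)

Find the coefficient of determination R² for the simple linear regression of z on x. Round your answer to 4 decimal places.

n = 9, Σx = 60.1, Σy = 194.2, Σxy = 1500.01, Σx² = 480.31, Σy² = 4729.58
Sxx = Σx² − (Σx)²/n = 480.31 − 401.334444 = 78.975556
Sxy = Σxy − (Σx)(Σy)/n = 1500.01 − 1296.824444 = 203.185556
Syy = Σy² − (Σy)²/n = 4729.58 − 4190.404444 = 539.175556
R² = Sxy²/(Sxx·Syy) = (203.185556)²/(78.975556·539.175556) = 0.969533

0.9695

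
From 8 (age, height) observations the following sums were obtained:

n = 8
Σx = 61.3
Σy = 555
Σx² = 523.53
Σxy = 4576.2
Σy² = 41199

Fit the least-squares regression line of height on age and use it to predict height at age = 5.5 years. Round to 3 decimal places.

Sxx = Σx² − (Σx)²/n = 523.53 − 469.71125 = 53.81875
Sxy = Σxy − (Σx)(Σy)/n = 4576.2 − 4252.6875 = 323.5125
b = Sxy/Sxx = 323.5125/53.81875 = 6.011149
a = ȳ − b·x̄ = 69.375 − 6.011149·7.6625 = 23.314574
ŷ(5.5) = a + b·5.5 = 23.314574 + 6.011149·5.5 = 56.375891

56.376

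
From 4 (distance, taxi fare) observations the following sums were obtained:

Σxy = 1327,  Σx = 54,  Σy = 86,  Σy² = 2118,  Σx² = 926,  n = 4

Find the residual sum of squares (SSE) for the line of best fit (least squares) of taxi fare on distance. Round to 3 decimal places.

129.122

Sxx = Σx² − (Σx)²/n = 926 − 729 = 197
Sxy = Σxy − (Σx)(Σy)/n = 1327 − 1161 = 166
Syy = Σy² − (Σy)²/n = 2118 − 1849 = 269
b = Sxy/Sxx = 166/197 = 0.842640
SSE = Syy − b·Sxy = 269 − 0.842640·166 = 129.121827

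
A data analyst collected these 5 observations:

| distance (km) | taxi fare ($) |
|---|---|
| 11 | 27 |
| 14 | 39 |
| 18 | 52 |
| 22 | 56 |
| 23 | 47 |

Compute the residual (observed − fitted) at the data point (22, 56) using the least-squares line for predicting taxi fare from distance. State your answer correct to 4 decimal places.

n = 5, Σx = 88, Σy = 221, Σxy = 4092, Σx² = 1654
Sxx = Σx² − (Σx)²/n = 1654 − 1548.8 = 105.2
Sxy = Σxy − (Σx)(Σy)/n = 4092 − 3889.6 = 202.4
b = Sxy/Sxx = 202.4/105.2 = 1.923954
a = ȳ − b·x̄ = 44.2 − 1.923954·17.6 = 10.338403
ŷ(22) = 10.338403 + 1.923954·22 = 52.665399
residual = y − ŷ = 56 − 52.665399 = 3.334601

3.3346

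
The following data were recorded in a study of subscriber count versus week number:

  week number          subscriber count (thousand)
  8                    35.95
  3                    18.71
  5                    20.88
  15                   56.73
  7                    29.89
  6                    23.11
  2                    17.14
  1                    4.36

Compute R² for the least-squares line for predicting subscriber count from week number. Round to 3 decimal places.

0.957

n = 8, Σx = 47, Σy = 206.77, Σxy = 1685.61, Σx² = 413, Σy² = 7037.0073
Sxx = Σx² − (Σx)²/n = 413 − 276.125 = 136.875
Sxy = Σxy − (Σx)(Σy)/n = 1685.61 − 1214.77375 = 470.83625
Syy = Σy² − (Σy)²/n = 7037.0073 − 5344.229113 = 1692.778188
R² = Sxy²/(Sxx·Syy) = (470.83625)²/(136.875·1692.778188) = 0.956788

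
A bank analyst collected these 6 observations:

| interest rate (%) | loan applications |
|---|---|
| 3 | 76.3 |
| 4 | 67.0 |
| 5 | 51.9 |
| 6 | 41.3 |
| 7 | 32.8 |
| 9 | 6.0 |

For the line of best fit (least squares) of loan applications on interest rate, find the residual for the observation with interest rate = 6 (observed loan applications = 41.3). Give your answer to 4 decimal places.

-0.6943

n = 6, Σx = 34, Σy = 275.3, Σxy = 1287.8, Σx² = 216
Sxx = Σx² − (Σx)²/n = 216 − 192.666667 = 23.333333
Sxy = Σxy − (Σx)(Σy)/n = 1287.8 − 1560.033333 = -272.233333
b = Sxy/Sxx = -272.233333/23.333333 = -11.667143
a = ȳ − b·x̄ = 45.883333 − (-11.667143)·5.666667 = 111.997143
ŷ(6) = 111.997143 + (-11.667143)·6 = 41.994286
residual = y − ŷ = 41.3 − 41.994286 = -0.694286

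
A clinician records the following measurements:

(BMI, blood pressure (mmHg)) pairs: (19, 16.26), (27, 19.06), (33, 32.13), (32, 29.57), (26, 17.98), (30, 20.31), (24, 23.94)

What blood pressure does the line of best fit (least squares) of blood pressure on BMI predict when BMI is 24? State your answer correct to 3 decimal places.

n = 7, Σx = 191, Σy = 159.25, Σxy = 4481.43, Σx² = 5355
Sxx = Σx² − (Σx)²/n = 5355 − 5211.571429 = 143.428571
Sxy = Σxy − (Σx)(Σy)/n = 4481.43 − 4345.25 = 136.18
b = Sxy/Sxx = 136.18/143.428571 = 0.949462
a = ȳ − b·x̄ = 22.75 − 0.949462·27.285714 = -3.156753
ŷ(24) = a + b·24 = -3.156753 + 0.949462·24 = 19.630339

19.630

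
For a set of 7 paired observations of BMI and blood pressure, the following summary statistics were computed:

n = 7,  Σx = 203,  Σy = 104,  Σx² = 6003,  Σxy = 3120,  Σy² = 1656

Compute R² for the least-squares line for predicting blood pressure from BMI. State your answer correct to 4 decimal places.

Sxx = Σx² − (Σx)²/n = 6003 − 5887 = 116
Sxy = Σxy − (Σx)(Σy)/n = 3120 − 3016 = 104
Syy = Σy² − (Σy)²/n = 1656 − 1545.142857 = 110.857143
R² = Sxy²/(Sxx·Syy) = (104)²/(116·110.857143) = 0.841095

0.8411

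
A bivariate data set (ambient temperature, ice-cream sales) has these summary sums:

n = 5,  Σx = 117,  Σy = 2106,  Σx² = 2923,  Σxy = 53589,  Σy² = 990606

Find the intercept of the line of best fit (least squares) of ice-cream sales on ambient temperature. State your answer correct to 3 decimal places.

-123.191

Sxx = Σx² − (Σx)²/n = 2923 − 2737.8 = 185.2
Sxy = Σxy − (Σx)(Σy)/n = 53589 − 49280.4 = 4308.6
b = Sxy/Sxx = 4308.6/185.2 = 23.264579
a = ȳ − b·x̄ = 421.2 − 23.264579·23.4 = -123.191145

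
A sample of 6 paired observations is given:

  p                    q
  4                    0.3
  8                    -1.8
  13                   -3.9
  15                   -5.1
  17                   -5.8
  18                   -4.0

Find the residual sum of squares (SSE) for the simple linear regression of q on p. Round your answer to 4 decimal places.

3.5848

n = 6, Σx = 75, Σy = -20.3, Σxy = -311, Σx² = 1087, Σy² = 94.19
Sxx = Σx² − (Σx)²/n = 1087 − 937.5 = 149.5
Sxy = Σxy − (Σx)(Σy)/n = -311 − (-253.75) = -57.25
Syy = Σy² − (Σy)²/n = 94.19 − 68.681667 = 25.508333
b = Sxy/Sxx = -57.25/149.5 = -0.382943
SSE = Syy − b·Sxy = 25.508333 − (-0.382943)·(-57.25) = 3.584838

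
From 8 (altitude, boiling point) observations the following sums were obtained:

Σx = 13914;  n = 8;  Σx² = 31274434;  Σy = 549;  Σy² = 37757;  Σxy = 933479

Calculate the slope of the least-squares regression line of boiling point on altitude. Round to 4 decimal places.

-0.0030

Sxx = Σx² − (Σx)²/n = 31274434 − 24199924.5 = 7074509.5
Sxy = Σxy − (Σx)(Σy)/n = 933479 − 954848.25 = -21369.25
b = Sxy/Sxx = -21369.25/7074509.5 = -0.003021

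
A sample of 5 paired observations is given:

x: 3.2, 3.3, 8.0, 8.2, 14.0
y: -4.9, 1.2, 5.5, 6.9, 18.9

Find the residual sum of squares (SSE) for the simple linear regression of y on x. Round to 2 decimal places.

19.99

n = 5, Σx = 36.7, Σy = 27.6, Σxy = 353.46, Σx² = 348.37, Σy² = 460.52
Sxx = Σx² − (Σx)²/n = 348.37 − 269.378 = 78.992
Sxy = Σxy − (Σx)(Σy)/n = 353.46 − 202.584 = 150.876
Syy = Σy² − (Σy)²/n = 460.52 − 152.352 = 308.168
b = Sxy/Sxx = 150.876/78.992 = 1.910016
SSE = Syy − b·Sxy = 308.168 − 1.910016·150.876 = 19.992395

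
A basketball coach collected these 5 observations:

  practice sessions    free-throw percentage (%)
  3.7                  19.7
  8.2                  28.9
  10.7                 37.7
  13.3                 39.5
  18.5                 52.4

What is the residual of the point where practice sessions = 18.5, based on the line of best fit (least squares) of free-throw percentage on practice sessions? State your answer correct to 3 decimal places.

0.041

n = 5, Σx = 54.4, Σy = 178.2, Σxy = 2208.01, Σx² = 714.56
Sxx = Σx² − (Σx)²/n = 714.56 − 591.872 = 122.688
Sxy = Σxy − (Σx)(Σy)/n = 2208.01 − 1938.816 = 269.194
b = Sxy/Sxx = 269.194/122.688 = 2.194135
a = ȳ − b·x̄ = 35.64 − 2.194135·10.88 = 11.767814
ŷ(18.5) = 11.767814 + 2.194135·18.5 = 52.359307
residual = y − ŷ = 52.4 − 52.359307 = 0.040693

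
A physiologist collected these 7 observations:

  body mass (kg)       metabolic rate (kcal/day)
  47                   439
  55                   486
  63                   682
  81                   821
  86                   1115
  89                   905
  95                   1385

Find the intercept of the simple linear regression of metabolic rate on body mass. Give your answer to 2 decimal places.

n = 7, Σx = 516, Σy = 5833, Σxy = 464840, Σx² = 40106
Sxx = Σx² − (Σx)²/n = 40106 − 38036.571429 = 2069.428571
Sxy = Σxy − (Σx)(Σy)/n = 464840 − 429975.428571 = 34864.571429
b = Sxy/Sxx = 34864.571429/2069.428571 = 16.847439
a = ȳ − b·x̄ = 833.285714 − 16.847439·73.714286 = -408.611211

-408.61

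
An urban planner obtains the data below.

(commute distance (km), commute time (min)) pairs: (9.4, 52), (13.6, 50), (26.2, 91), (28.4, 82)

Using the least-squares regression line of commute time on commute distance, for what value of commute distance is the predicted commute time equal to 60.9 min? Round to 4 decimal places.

n = 4, Σx = 77.6, Σy = 275, Σxy = 5881.8, Σx² = 1766.32
Sxx = Σx² − (Σx)²/n = 1766.32 − 1505.44 = 260.88
Sxy = Σxy − (Σx)(Σy)/n = 5881.8 − 5335 = 546.8
b = Sxy/Sxx = 546.8/260.88 = 2.095983
a = ȳ − b·x̄ = 68.75 − 2.095983·19.4 = 28.087933
Set a + b·x = 60.9: x = (60.9 − 28.087933) / 2.095983 = 15.654740

15.6547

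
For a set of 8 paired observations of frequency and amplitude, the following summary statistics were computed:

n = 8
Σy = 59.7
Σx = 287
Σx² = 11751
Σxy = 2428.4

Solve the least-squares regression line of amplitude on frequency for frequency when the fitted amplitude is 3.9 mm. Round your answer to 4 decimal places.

17.7945

Sxx = Σx² − (Σx)²/n = 11751 − 10296.125 = 1454.875
Sxy = Σxy − (Σx)(Σy)/n = 2428.4 − 2141.7375 = 286.6625
b = Sxy/Sxx = 286.6625/1454.875 = 0.197036
a = ȳ − b·x̄ = 7.4625 − 0.197036·35.875 = 0.393840
Set a + b·x = 3.9: x = (3.9 − 0.393840) / 0.197036 = 17.794532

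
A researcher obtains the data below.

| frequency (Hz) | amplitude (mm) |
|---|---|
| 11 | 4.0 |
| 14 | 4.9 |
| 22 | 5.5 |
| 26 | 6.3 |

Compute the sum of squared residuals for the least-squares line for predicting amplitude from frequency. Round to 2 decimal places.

n = 4, Σx = 73, Σy = 20.7, Σxy = 397.4, Σx² = 1477, Σy² = 109.95
Sxx = Σx² − (Σx)²/n = 1477 − 1332.25 = 144.75
Sxy = Σxy − (Σx)(Σy)/n = 397.4 − 377.775 = 19.625
Syy = Σy² − (Σy)²/n = 109.95 − 107.1225 = 2.8275
b = Sxy/Sxx = 19.625/144.75 = 0.135579
SSE = Syy − b·Sxy = 2.8275 − 0.135579·19.625 = 0.166770

0.17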